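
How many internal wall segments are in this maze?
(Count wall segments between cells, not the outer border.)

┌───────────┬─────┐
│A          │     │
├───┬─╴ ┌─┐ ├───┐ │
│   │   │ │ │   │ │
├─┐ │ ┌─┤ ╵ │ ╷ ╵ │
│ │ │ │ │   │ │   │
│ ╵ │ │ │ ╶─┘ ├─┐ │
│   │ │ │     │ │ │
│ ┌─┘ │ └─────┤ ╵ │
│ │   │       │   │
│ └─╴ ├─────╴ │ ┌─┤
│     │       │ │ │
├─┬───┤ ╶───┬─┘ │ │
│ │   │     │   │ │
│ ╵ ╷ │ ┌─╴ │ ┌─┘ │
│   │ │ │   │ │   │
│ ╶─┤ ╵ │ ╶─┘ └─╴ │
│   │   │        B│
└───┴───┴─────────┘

Counting internal wall segments:
Total internal walls: 64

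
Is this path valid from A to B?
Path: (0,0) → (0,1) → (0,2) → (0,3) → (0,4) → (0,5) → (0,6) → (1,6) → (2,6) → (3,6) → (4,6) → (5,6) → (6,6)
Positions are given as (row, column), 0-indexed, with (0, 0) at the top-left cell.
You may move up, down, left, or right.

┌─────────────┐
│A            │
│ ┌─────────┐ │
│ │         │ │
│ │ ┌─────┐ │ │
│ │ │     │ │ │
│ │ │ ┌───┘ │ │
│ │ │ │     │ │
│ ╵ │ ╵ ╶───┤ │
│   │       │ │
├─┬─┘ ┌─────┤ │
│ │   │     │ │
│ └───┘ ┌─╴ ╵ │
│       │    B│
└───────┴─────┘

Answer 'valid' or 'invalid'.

Checking path validity:
Result: All consecutive moves are passable.

valid

Correct solution:

┌─────────────┐
│A → → → → → ↓│
│ ┌─────────┐ │
│ │         │↓│
│ │ ┌─────┐ │ │
│ │ │     │ │↓│
│ │ │ ┌───┘ │ │
│ │ │ │     │↓│
│ ╵ │ ╵ ╶───┤ │
│   │       │↓│
├─┬─┘ ┌─────┤ │
│ │   │     │↓│
│ └───┘ ┌─╴ ╵ │
│       │    B│
└───────┴─────┘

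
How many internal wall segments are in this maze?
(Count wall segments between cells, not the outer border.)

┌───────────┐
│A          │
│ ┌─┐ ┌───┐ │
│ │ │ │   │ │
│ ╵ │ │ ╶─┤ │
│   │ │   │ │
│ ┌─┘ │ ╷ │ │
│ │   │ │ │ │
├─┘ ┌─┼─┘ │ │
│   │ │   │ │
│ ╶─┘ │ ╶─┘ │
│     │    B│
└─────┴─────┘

Counting internal wall segments:
Total internal walls: 25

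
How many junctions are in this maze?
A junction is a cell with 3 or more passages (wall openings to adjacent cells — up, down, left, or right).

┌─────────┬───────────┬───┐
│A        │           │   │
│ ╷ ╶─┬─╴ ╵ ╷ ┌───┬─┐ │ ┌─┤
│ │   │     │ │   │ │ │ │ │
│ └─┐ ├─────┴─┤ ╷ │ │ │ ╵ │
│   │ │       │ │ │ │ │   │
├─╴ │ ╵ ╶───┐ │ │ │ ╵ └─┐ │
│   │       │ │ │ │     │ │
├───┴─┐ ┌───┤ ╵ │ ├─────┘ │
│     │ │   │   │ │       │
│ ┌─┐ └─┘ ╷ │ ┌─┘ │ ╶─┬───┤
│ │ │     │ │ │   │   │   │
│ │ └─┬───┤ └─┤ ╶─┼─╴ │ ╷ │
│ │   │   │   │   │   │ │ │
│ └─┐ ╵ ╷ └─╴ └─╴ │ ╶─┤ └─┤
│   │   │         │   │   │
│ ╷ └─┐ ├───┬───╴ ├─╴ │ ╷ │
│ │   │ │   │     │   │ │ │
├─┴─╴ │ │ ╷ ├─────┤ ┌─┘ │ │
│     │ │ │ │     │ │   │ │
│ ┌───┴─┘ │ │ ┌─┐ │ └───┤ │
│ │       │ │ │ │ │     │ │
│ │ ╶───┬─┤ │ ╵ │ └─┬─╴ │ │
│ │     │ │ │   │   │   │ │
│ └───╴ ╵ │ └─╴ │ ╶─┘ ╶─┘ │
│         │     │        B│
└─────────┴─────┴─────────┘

Checking each cell for number of passages:

Junctions found (3+ passages):
  (0, 1): 3 passages
  (0, 6): 3 passages
  (1, 4): 3 passages
  (2, 12): 3 passages
  (3, 3): 4 passages
  (3, 10): 3 passages
  (4, 6): 3 passages
  (7, 0): 3 passages
  (7, 3): 3 passages
  (7, 6): 3 passages
  (7, 8): 3 passages
  (7, 11): 3 passages
  (11, 7): 3 passages
  (11, 8): 3 passages
  (12, 3): 3 passages
  (12, 10): 3 passages
Total junctions: 16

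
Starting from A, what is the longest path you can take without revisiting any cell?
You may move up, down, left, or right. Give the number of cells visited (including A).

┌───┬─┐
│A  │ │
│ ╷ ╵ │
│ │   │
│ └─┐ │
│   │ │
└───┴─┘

Finding longest simple path using DFS:
Start: (0, 0)
Longest path visits 5 cells
Path: A → right → down → right → up

Solution:

┌───┬─┐
│A ↓│B│
│ ╷ ╵ │
│ │↳ ↑│
│ └─┐ │
│   │ │
└───┴─┘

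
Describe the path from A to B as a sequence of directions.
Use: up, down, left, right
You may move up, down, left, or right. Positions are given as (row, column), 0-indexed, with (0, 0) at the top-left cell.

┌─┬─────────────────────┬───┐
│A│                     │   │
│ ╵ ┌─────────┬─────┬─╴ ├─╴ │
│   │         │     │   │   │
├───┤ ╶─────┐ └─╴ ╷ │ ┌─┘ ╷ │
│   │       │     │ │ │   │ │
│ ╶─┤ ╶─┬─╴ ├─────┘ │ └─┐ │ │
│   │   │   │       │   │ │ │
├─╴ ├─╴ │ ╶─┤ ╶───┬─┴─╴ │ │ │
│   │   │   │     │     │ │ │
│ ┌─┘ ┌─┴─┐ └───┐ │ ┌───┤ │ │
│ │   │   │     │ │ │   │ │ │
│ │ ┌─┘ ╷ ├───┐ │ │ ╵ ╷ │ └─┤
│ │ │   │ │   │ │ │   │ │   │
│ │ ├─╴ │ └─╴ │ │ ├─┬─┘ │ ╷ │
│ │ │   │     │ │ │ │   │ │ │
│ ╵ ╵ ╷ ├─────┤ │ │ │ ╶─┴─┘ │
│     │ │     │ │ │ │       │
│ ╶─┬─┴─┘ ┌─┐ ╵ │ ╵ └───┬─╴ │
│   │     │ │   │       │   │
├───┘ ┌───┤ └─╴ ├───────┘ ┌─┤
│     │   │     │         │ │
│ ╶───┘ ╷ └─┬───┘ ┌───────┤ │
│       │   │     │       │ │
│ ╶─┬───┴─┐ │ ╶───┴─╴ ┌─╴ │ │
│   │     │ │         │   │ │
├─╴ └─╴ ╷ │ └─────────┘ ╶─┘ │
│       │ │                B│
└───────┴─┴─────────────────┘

Finding the path and converting it to directions:
Path through cells: (0,0) → (1,0) → (1,1) → (0,1) → (0,2) → (0,3) → (0,4) → (0,5) → (0,6) → (0,7) → (0,8) → (0,9) → (0,10) → (0,11) → (1,11) → (1,10) → (2,10) → (3,10) → (3,11) → (4,11) → (4,10) → (4,9) → (5,9) → (6,9) → (6,10) → (5,10) → (5,11) → (6,11) → (7,11) → (7,10) → (8,10) → (8,11) → (8,12) → (8,13) → (9,13) → (9,12) → (10,12) → (10,11) → (10,10) → (10,9) → (10,8) → (11,8) → (11,7) → (11,6) → (12,6) → (12,7) → (12,8) → (12,9) → (12,10) → (11,10) → (11,11) → (11,12) → (12,12) → (12,11) → (13,11) → (13,12) → (13,13)
Directions: down, right, up, right, right, right, right, right, right, right, right, right, right, down, left, down, down, right, down, left, left, down, down, right, up, right, down, down, left, down, right, right, right, down, left, down, left, left, left, left, down, left, left, down, right, right, right, right, up, right, right, down, left, down, right, right

Solution:

┌─┬─────────────────────┬───┐
│A│↱ → → → → → → → → → ↓│   │
│ ╵ ┌─────────┬─────┬─╴ ├─╴ │
│↳ ↑│         │     │↓ ↲│   │
├───┤ ╶─────┐ └─╴ ╷ │ ┌─┘ ╷ │
│   │       │     │ │↓│   │ │
│ ╶─┤ ╶─┬─╴ ├─────┘ │ └─┐ │ │
│   │   │   │       │↳ ↓│ │ │
├─╴ ├─╴ │ ╶─┤ ╶───┬─┴─╴ │ │ │
│   │   │   │     │↓ ← ↲│ │ │
│ ┌─┘ ┌─┴─┐ └───┐ │ ┌───┤ │ │
│ │   │   │     │ │↓│↱ ↓│ │ │
│ │ ┌─┘ ╷ ├───┐ │ │ ╵ ╷ │ └─┤
│ │ │   │ │   │ │ │↳ ↑│↓│   │
│ │ ├─╴ │ └─╴ │ │ ├─┬─┘ │ ╷ │
│ │ │   │     │ │ │ │↓ ↲│ │ │
│ ╵ ╵ ╷ ├─────┤ │ │ │ ╶─┴─┘ │
│     │ │     │ │ │ │↳ → → ↓│
│ ╶─┬─┴─┘ ┌─┐ ╵ │ ╵ └───┬─╴ │
│   │     │ │   │       │↓ ↲│
├───┘ ┌───┤ └─╴ ├───────┘ ┌─┤
│     │   │     │↓ ← ← ← ↲│ │
│ ╶───┘ ╷ └─┬───┘ ┌───────┤ │
│       │   │↓ ← ↲│  ↱ → ↓│ │
│ ╶─┬───┴─┐ │ ╶───┴─╴ ┌─╴ │ │
│   │     │ │↳ → → → ↑│↓ ↲│ │
├─╴ └─╴ ╷ │ └─────────┘ ╶─┘ │
│       │ │            ↳ → B│
└───────┴─┴─────────────────┘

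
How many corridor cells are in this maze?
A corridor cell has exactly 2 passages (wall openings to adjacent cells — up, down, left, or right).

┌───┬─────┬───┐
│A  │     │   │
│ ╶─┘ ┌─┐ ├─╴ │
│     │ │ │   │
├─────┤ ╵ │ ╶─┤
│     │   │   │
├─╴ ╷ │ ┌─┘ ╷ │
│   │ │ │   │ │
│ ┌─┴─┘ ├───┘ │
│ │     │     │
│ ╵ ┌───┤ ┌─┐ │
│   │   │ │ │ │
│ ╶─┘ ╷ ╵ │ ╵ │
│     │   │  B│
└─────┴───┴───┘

Counting cells with exactly 2 passages:
Total corridor cells: 37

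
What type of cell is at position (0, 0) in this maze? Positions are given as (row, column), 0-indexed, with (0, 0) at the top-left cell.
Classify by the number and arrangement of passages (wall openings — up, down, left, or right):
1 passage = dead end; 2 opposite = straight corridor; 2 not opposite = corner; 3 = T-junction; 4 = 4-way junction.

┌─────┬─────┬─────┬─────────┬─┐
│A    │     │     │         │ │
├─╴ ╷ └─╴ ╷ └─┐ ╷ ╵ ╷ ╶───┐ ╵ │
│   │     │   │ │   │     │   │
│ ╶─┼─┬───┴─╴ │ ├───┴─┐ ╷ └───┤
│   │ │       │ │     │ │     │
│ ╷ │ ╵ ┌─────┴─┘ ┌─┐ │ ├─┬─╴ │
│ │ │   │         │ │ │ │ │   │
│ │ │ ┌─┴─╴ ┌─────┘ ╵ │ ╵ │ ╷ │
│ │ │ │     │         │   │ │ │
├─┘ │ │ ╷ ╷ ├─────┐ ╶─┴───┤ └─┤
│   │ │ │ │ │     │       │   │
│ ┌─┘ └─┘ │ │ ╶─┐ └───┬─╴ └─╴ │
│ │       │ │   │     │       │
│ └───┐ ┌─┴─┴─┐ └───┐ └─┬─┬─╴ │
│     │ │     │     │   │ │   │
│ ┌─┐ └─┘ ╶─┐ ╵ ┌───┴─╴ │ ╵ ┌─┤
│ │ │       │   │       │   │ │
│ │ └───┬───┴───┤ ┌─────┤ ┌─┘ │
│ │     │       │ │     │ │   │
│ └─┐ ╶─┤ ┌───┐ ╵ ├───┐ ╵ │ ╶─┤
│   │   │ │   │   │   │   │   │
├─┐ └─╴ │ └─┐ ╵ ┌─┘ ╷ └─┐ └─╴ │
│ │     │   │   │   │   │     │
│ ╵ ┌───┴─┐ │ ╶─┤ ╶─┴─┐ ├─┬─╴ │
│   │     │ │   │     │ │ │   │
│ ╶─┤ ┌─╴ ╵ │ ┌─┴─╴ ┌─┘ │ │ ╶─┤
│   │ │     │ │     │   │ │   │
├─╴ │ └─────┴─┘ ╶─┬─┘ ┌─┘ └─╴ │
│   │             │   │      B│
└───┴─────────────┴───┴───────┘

Checking cell at (0, 0):
Number of passages: 1
Cell type: dead end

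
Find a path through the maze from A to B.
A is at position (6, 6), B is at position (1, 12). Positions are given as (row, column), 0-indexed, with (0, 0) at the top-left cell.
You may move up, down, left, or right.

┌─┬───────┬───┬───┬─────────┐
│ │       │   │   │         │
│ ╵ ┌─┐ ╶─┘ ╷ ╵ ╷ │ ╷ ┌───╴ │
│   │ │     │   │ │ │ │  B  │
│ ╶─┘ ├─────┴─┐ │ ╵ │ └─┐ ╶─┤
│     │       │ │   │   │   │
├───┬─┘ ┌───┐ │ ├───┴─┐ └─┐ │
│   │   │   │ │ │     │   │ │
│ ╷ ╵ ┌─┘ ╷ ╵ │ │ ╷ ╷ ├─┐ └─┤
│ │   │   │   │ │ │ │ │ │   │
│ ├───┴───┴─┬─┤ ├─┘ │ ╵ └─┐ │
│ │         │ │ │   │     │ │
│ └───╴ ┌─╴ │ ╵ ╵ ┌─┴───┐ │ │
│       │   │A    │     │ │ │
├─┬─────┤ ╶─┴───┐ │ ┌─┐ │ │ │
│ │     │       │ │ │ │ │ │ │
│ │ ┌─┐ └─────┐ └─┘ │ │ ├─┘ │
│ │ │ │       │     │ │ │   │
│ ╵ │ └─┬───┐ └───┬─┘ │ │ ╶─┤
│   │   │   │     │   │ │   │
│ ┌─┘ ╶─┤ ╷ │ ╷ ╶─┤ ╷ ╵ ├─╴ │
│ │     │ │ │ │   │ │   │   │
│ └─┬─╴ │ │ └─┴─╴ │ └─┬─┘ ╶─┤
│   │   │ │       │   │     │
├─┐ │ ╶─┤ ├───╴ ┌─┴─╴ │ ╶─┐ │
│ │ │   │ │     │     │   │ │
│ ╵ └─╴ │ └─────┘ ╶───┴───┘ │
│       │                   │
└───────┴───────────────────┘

Finding the shortest path from (6, 6) to (1, 12):
Path length: 19 steps
Directions: right → up → up → up → up → up → up → right → down → down → right → up → up → right → right → right → right → down → left

Solution:

┌─┬───────┬───┬───┬─────────┐
│ │       │   │↱ ↓│↱ → → → ↓│
│ ╵ ┌─┐ ╶─┘ ╷ ╵ ╷ │ ╷ ┌───╴ │
│   │ │     │  ↑│↓│↑│ │  B ↲│
│ ╶─┘ ├─────┴─┐ │ ╵ │ └─┐ ╶─┤
│     │       │↑│↳ ↑│   │   │
├───┬─┘ ┌───┐ │ ├───┴─┐ └─┐ │
│   │   │   │ │↑│     │   │ │
│ ╷ ╵ ┌─┘ ╷ ╵ │ │ ╷ ╷ ├─┐ └─┤
│ │   │   │   │↑│ │ │ │ │   │
│ ├───┴───┴─┬─┤ ├─┘ │ ╵ └─┐ │
│ │         │ │↑│   │     │ │
│ └───╴ ┌─╴ │ ╵ ╵ ┌─┴───┐ │ │
│       │   │A ↑  │     │ │ │
├─┬─────┤ ╶─┴───┐ │ ┌─┐ │ │ │
│ │     │       │ │ │ │ │ │ │
│ │ ┌─┐ └─────┐ └─┘ │ │ ├─┘ │
│ │ │ │       │     │ │ │   │
│ ╵ │ └─┬───┐ └───┬─┘ │ │ ╶─┤
│   │   │   │     │   │ │   │
│ ┌─┘ ╶─┤ ╷ │ ╷ ╶─┤ ╷ ╵ ├─╴ │
│ │     │ │ │ │   │ │   │   │
│ └─┬─╴ │ │ └─┴─╴ │ └─┬─┘ ╶─┤
│   │   │ │       │   │     │
├─┐ │ ╶─┤ ├───╴ ┌─┴─╴ │ ╶─┐ │
│ │ │   │ │     │     │   │ │
│ ╵ └─╴ │ └─────┘ ╶───┴───┘ │
│       │                   │
└───────┴───────────────────┘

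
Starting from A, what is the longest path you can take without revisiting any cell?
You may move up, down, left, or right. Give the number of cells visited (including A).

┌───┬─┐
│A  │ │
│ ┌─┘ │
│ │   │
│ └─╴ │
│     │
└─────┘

Finding longest simple path using DFS:
Start: (0, 0)
Longest path visits 7 cells
Path: A → down → down → right → right → up → up

Solution:

┌───┬─┐
│A  │B│
│ ┌─┘ │
│↓│  ↑│
│ └─╴ │
│↳ → ↑│
└─────┘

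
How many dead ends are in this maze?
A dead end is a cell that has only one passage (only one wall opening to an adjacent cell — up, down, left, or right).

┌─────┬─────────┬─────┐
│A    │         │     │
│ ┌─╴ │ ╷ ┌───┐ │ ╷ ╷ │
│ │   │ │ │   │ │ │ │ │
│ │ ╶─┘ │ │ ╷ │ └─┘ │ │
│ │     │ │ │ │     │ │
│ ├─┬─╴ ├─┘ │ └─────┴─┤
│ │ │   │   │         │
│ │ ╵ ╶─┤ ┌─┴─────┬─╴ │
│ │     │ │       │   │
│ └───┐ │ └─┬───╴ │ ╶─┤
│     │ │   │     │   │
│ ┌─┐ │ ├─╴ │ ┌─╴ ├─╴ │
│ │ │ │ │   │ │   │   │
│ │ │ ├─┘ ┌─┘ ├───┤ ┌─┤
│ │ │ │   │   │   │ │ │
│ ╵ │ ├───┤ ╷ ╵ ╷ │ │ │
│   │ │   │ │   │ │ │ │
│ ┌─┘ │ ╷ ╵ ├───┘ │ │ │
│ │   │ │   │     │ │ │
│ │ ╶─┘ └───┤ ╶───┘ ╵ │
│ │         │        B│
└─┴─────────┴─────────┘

Checking each cell for number of passages:

Dead ends found at positions:
  (1, 8)
  (2, 4)
  (2, 10)
  (3, 1)
  (4, 5)
  (6, 1)
  (6, 3)
  (6, 7)
  (7, 3)
  (7, 10)
  (10, 0)
  (10, 5)
Total dead ends: 12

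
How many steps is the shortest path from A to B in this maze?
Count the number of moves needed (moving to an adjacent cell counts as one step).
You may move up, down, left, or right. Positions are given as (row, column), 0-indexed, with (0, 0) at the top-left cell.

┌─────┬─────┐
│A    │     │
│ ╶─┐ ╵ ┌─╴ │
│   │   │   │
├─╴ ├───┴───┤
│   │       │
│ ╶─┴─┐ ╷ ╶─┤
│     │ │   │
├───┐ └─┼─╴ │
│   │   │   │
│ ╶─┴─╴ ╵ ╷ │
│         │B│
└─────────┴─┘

Using BFS to find shortest path:
Start: (0, 0), End: (5, 5)
Path found:
(0,0) → (1,0) → (1,1) → (2,1) → (2,0) → (3,0) → (3,1) → (3,2) → (4,2) → (4,3) → (5,3) → (5,4) → (4,4) → (4,5) → (5,5)
Number of steps: 14

Solution:

┌─────┬─────┐
│A    │     │
│ ╶─┐ ╵ ┌─╴ │
│↳ ↓│   │   │
├─╴ ├───┴───┤
│↓ ↲│       │
│ ╶─┴─┐ ╷ ╶─┤
│↳ → ↓│ │   │
├───┐ └─┼─╴ │
│   │↳ ↓│↱ ↓│
│ ╶─┴─╴ ╵ ╷ │
│      ↳ ↑│B│
└─────────┴─┘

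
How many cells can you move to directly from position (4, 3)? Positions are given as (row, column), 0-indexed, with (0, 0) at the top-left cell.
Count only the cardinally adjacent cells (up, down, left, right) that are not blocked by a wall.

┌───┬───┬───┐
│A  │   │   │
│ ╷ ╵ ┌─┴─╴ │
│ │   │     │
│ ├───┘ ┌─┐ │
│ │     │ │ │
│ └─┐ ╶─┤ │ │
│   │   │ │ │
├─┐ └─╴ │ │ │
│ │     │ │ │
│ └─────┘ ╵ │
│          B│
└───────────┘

Checking passable neighbors of (4, 3):
Neighbors: (3, 3), (4, 2)
Count: 2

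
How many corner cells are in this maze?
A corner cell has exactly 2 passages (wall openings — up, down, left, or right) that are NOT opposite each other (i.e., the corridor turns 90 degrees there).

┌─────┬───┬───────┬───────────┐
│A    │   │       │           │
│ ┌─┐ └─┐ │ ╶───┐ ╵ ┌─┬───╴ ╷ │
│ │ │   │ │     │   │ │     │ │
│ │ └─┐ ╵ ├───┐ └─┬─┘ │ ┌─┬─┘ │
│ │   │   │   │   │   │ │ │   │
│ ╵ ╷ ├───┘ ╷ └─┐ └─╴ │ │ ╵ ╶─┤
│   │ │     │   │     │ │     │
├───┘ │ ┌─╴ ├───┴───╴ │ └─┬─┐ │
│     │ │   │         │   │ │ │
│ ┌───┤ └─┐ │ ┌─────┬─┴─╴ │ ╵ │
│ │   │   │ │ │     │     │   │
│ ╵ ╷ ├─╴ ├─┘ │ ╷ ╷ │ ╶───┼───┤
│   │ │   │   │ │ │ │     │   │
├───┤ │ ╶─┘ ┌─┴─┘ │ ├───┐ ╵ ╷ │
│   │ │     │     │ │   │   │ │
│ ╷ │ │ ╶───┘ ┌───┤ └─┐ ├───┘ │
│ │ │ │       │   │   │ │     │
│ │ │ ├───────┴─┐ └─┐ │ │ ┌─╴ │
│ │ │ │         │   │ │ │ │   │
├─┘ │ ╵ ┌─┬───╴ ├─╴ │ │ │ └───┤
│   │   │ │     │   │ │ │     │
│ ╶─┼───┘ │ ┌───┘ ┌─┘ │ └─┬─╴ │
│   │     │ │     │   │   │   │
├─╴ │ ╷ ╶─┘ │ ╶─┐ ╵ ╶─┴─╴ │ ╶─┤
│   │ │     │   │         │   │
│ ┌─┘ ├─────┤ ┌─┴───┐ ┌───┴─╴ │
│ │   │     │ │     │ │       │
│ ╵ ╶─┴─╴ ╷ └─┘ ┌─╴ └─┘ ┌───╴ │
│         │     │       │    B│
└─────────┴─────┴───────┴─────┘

Counting corner cells (2 non-opposite passages):
Total corners: 117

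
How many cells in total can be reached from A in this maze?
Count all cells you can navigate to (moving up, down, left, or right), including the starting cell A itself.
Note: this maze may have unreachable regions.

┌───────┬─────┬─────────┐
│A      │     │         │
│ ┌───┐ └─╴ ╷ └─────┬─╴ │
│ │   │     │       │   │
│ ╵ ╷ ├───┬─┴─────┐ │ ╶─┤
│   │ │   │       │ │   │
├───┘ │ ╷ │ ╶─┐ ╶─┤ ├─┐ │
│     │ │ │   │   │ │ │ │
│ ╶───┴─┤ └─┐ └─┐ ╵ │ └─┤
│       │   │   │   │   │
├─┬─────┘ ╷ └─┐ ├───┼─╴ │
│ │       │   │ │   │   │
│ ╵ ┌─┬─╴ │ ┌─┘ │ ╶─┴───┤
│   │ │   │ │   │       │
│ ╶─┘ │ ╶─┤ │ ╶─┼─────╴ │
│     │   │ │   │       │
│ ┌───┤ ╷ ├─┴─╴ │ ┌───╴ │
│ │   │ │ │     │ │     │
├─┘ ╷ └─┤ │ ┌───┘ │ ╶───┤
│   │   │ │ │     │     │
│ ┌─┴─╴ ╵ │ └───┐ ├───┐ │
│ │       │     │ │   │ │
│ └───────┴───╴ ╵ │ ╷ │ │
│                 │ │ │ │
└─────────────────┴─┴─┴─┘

Using BFS/flood-fill to find all reachable cells from A:
Maze size: 12 × 12 = 144 total cells
19 cell(s) are walled off and cannot be reached from A.
Reachable cells: 125

Reachable region (· marks reachable cells):

┌───────┬─────┬─────────┐
│A · · ·│· · ·│         │
│ ┌───┐ └─╴ ╷ └─────┬─╴ │
│·│· ·│· · ·│· · · ·│   │
│ ╵ ╷ ├───┬─┴─────┐ │ ╶─┤
│· ·│·│· ·│· · · ·│·│   │
├───┘ │ ╷ │ ╶─┐ ╶─┤ ├─┐ │
│· · ·│·│·│· ·│· ·│·│ │ │
│ ╶───┴─┤ └─┐ └─┐ ╵ │ └─┤
│· · · ·│· ·│· ·│· ·│   │
├─┬─────┘ ╷ └─┐ ├───┼─╴ │
│·│· · · ·│· ·│·│· ·│   │
│ ╵ ┌─┬─╴ │ ┌─┘ │ ╶─┴───┤
│· ·│·│· ·│·│· ·│· · · ·│
│ ╶─┘ │ ╶─┤ │ ╶─┼─────╴ │
│· · ·│· ·│·│· ·│· · · ·│
│ ┌───┤ ╷ ├─┴─╴ │ ┌───╴ │
│·│· ·│·│·│· · ·│·│· · ·│
├─┘ ╷ └─┤ │ ┌───┘ │ ╶───┤
│· ·│· ·│·│·│· · ·│· · ·│
│ ┌─┴─╴ ╵ │ └───┐ ├───┐ │
│·│· · · ·│· · ·│·│   │·│
│ └───────┴───╴ ╵ │ ╷ │ │
│· · · · · · · · ·│ │ │·│
└─────────────────┴─┴─┴─┘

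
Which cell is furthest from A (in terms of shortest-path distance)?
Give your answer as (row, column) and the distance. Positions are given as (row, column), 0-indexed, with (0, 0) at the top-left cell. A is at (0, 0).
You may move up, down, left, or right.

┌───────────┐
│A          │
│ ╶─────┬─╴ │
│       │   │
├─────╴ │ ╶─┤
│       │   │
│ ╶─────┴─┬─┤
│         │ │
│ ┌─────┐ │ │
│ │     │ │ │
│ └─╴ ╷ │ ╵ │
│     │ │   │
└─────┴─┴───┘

Computing BFS distances from A to all cells:
Furthest cell: (3, 5)
Distance: 18 steps

Path from A to the furthest cell:

┌───────────┐
│A          │
│ ╶─────┬─╴ │
│↳ → → ↓│   │
├─────╴ │ ╶─┤
│↓ ← ← ↲│   │
│ ╶─────┴─┬─┤
│↳ → → → ↓│B│
│ ┌─────┐ │ │
│ │     │↓│↑│
│ └─╴ ╷ │ ╵ │
│     │ │↳ ↑│
└─────┴─┴───┘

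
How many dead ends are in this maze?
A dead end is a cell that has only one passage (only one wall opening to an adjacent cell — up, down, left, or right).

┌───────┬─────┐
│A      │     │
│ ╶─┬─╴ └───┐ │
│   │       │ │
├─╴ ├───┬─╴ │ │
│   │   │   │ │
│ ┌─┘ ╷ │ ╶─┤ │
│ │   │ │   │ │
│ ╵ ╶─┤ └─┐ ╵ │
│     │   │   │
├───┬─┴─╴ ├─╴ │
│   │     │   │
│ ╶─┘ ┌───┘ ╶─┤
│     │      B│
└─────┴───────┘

Checking each cell for number of passages:

Dead ends found at positions:
  (0, 4)
  (1, 2)
  (4, 2)
  (5, 1)
  (6, 3)
  (6, 6)
Total dead ends: 6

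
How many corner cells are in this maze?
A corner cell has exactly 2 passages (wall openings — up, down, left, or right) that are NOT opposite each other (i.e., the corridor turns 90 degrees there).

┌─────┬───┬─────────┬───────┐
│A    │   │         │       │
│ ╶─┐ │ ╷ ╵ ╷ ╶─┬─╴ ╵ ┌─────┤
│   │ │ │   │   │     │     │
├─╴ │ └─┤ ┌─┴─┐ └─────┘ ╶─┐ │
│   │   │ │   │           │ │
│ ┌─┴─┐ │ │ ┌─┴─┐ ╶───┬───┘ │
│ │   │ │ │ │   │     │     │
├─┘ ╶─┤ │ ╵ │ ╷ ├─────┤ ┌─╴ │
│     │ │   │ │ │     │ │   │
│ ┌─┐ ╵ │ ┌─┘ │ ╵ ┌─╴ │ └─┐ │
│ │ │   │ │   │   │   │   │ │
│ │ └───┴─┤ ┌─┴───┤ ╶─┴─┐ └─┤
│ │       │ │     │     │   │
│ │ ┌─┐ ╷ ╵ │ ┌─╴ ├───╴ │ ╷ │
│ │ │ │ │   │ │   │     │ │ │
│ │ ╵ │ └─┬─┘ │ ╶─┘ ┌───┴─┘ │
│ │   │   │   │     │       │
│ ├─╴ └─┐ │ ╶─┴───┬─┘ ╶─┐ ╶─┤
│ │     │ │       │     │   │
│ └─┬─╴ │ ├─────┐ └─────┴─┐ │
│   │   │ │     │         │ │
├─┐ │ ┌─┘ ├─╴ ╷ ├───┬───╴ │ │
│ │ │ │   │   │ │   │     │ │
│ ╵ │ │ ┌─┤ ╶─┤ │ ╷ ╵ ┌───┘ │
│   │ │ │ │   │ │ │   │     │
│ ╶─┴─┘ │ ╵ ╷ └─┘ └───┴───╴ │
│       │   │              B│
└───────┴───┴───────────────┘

Counting corner cells (2 non-opposite passages):
Total corners: 92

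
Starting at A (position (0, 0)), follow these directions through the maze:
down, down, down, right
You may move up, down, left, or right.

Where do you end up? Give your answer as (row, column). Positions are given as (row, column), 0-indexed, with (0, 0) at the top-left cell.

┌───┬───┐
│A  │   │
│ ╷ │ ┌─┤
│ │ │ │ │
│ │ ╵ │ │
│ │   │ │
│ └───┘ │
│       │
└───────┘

Following directions step by step:
Start: (0, 0)
  down: (0, 0) → (1, 0)
  down: (1, 0) → (2, 0)
  down: (2, 0) → (3, 0)
  right: (3, 0) → (3, 1)
Final position: (3, 1)

Path taken:

┌───┬───┐
│A  │   │
│ ╷ │ ┌─┤
│↓│ │ │ │
│ │ ╵ │ │
│↓│   │ │
│ └───┘ │
│↳ B    │
└───────┘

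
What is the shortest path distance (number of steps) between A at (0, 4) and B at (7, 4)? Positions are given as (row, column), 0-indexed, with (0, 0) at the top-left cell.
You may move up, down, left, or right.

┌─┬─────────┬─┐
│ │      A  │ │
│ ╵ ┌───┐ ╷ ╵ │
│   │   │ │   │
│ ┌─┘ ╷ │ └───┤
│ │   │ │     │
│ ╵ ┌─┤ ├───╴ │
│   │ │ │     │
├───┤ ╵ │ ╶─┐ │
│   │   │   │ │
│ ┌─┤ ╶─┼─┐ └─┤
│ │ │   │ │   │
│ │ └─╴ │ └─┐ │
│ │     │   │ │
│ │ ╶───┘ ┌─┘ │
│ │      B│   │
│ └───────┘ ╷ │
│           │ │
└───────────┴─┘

Finding path from (0, 4) to (7, 4):
Path: (0,4) → (0,3) → (0,2) → (0,1) → (1,1) → (1,0) → (2,0) → (3,0) → (3,1) → (2,1) → (2,2) → (1,2) → (1,3) → (2,3) → (3,3) → (4,3) → (4,2) → (5,2) → (5,3) → (6,3) → (6,2) → (6,1) → (7,1) → (7,2) → (7,3) → (7,4)
Distance: 25 steps

Solution:

┌─┬─────────┬─┐
│ │↓ ← ← A  │ │
│ ╵ ┌───┐ ╷ ╵ │
│↓ ↲│↱ ↓│ │   │
│ ┌─┘ ╷ │ └───┤
│↓│↱ ↑│↓│     │
│ ╵ ┌─┤ ├───╴ │
│↳ ↑│ │↓│     │
├───┤ ╵ │ ╶─┐ │
│   │↓ ↲│   │ │
│ ┌─┤ ╶─┼─┐ └─┤
│ │ │↳ ↓│ │   │
│ │ └─╴ │ └─┐ │
│ │↓ ← ↲│   │ │
│ │ ╶───┘ ┌─┘ │
│ │↳ → → B│   │
│ └───────┘ ╷ │
│           │ │
└───────────┴─┘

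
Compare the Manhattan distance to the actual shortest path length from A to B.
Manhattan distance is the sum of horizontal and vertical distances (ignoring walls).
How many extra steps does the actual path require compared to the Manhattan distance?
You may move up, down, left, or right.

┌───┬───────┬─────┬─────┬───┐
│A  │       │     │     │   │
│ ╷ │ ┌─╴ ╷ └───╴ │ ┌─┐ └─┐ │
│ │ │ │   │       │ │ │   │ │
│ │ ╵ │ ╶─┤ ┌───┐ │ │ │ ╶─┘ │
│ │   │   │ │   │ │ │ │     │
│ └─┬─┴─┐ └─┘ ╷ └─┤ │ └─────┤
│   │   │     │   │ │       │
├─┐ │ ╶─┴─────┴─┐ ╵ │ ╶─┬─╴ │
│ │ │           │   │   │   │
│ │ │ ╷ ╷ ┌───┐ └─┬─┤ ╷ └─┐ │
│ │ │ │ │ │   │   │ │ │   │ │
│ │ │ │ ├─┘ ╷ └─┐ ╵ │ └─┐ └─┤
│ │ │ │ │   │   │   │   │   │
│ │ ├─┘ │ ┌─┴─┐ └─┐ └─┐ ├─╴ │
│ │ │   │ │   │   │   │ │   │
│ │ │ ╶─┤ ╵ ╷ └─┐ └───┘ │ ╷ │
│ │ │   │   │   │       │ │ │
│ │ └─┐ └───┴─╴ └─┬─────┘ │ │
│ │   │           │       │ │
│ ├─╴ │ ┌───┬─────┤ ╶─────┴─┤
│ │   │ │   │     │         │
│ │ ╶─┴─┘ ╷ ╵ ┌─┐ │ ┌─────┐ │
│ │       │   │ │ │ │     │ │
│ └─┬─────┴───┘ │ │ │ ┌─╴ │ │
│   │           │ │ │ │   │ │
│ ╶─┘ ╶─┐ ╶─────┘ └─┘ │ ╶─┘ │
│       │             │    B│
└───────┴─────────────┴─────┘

Manhattan distance: |13 - 0| + |13 - 0| = 26
Actual path length: 38
Extra steps: 38 - 26 = 12

Solution:

┌───┬───────┬─────┬─────┬───┐
│A  │       │     │     │   │
│ ╷ │ ┌─╴ ╷ └───╴ │ ┌─┐ └─┐ │
│↓│ │ │   │       │ │ │   │ │
│ │ ╵ │ ╶─┤ ┌───┐ │ │ │ ╶─┘ │
│↓│   │   │ │   │ │ │ │     │
│ └─┬─┴─┐ └─┘ ╷ └─┤ │ └─────┤
│↳ ↓│   │     │   │ │       │
├─┐ │ ╶─┴─────┴─┐ ╵ │ ╶─┬─╴ │
│ │↓│           │   │   │   │
│ │ │ ╷ ╷ ┌───┐ └─┬─┤ ╷ └─┐ │
│ │↓│ │ │ │   │   │ │ │   │ │
│ │ │ │ ├─┘ ╷ └─┐ ╵ │ └─┐ └─┤
│ │↓│ │ │   │   │   │   │   │
│ │ ├─┘ │ ┌─┴─┐ └─┐ └─┐ ├─╴ │
│ │↓│   │ │   │   │   │ │   │
│ │ │ ╶─┤ ╵ ╷ └─┐ └───┘ │ ╷ │
│ │↓│   │   │   │       │ │ │
│ │ └─┐ └───┴─╴ └─┬─────┘ │ │
│ │↳ ↓│           │       │ │
│ ├─╴ │ ┌───┬─────┤ ╶─────┴─┤
│ │↓ ↲│ │↱ ↓│↱ → ↓│         │
│ │ ╶─┴─┘ ╷ ╵ ┌─┐ │ ┌─────┐ │
│ │↳ → → ↑│↳ ↑│ │↓│ │↱ → ↓│ │
│ └─┬─────┴───┘ │ │ │ ┌─╴ │ │
│   │           │↓│ │↑│↓ ↲│ │
│ ╶─┘ ╶─┐ ╶─────┘ └─┘ │ ╶─┘ │
│       │        ↳ → ↑│↳ → B│
└───────┴─────────────┴─────┘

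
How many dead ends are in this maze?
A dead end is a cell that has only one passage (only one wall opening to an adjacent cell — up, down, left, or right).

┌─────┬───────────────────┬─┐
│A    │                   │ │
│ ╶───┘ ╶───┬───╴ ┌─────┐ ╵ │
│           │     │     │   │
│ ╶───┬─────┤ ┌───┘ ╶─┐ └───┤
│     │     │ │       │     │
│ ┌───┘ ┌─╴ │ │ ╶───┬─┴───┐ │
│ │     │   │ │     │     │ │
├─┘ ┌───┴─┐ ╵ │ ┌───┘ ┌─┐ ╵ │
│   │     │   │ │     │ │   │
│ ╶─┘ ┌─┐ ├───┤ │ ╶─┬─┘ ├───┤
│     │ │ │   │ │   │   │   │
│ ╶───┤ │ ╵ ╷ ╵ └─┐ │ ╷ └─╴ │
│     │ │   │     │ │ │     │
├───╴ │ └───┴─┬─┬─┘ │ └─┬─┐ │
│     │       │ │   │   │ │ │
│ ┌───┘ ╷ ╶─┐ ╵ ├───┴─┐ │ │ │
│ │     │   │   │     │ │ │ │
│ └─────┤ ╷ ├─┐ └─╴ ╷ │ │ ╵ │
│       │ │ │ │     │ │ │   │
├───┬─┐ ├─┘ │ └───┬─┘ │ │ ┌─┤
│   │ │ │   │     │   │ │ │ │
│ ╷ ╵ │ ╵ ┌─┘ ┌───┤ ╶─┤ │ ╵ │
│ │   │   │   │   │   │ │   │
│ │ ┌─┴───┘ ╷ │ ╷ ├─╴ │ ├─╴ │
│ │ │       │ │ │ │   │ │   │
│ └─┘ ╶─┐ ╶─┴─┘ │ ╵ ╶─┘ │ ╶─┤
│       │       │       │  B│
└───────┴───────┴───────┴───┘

Checking each cell for number of passages:

Dead ends found at positions:
  (0, 2)
  (0, 13)
  (1, 5)
  (2, 2)
  (2, 10)
  (3, 0)
  (3, 4)
  (3, 9)
  (4, 11)
  (5, 3)
  (5, 12)
  (6, 8)
  (7, 7)
  (7, 8)
  (7, 12)
  (8, 1)
  (8, 8)
  (9, 4)
  (9, 6)
  (10, 2)
  (10, 8)
  (10, 13)
  (12, 1)
  (12, 6)
  (13, 3)
  (13, 13)
Total dead ends: 26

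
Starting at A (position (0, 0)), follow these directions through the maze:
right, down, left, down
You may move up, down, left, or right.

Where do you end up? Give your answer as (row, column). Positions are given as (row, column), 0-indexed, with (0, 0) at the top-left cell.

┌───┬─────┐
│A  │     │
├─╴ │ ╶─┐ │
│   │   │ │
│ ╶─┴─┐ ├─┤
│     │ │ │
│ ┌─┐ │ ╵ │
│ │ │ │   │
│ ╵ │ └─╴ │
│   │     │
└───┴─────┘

Following directions step by step:
Start: (0, 0)
  right: (0, 0) → (0, 1)
  down: (0, 1) → (1, 1)
  left: (1, 1) → (1, 0)
  down: (1, 0) → (2, 0)
Final position: (2, 0)

Path taken:

┌───┬─────┐
│A ↓│     │
├─╴ │ ╶─┐ │
│↓ ↲│   │ │
│ ╶─┴─┐ ├─┤
│B    │ │ │
│ ┌─┐ │ ╵ │
│ │ │ │   │
│ ╵ │ └─╴ │
│   │     │
└───┴─────┘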